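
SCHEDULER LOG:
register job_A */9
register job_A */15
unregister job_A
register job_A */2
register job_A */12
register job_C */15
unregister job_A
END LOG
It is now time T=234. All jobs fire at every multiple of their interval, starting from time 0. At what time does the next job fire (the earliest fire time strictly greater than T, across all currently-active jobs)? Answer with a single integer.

Op 1: register job_A */9 -> active={job_A:*/9}
Op 2: register job_A */15 -> active={job_A:*/15}
Op 3: unregister job_A -> active={}
Op 4: register job_A */2 -> active={job_A:*/2}
Op 5: register job_A */12 -> active={job_A:*/12}
Op 6: register job_C */15 -> active={job_A:*/12, job_C:*/15}
Op 7: unregister job_A -> active={job_C:*/15}
  job_C: interval 15, next fire after T=234 is 240
Earliest fire time = 240 (job job_C)

Answer: 240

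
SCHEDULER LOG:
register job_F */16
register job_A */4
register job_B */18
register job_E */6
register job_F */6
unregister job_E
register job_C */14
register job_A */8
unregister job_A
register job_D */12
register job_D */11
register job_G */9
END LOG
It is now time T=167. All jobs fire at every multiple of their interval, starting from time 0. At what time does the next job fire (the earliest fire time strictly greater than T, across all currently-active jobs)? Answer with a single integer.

Answer: 168

Derivation:
Op 1: register job_F */16 -> active={job_F:*/16}
Op 2: register job_A */4 -> active={job_A:*/4, job_F:*/16}
Op 3: register job_B */18 -> active={job_A:*/4, job_B:*/18, job_F:*/16}
Op 4: register job_E */6 -> active={job_A:*/4, job_B:*/18, job_E:*/6, job_F:*/16}
Op 5: register job_F */6 -> active={job_A:*/4, job_B:*/18, job_E:*/6, job_F:*/6}
Op 6: unregister job_E -> active={job_A:*/4, job_B:*/18, job_F:*/6}
Op 7: register job_C */14 -> active={job_A:*/4, job_B:*/18, job_C:*/14, job_F:*/6}
Op 8: register job_A */8 -> active={job_A:*/8, job_B:*/18, job_C:*/14, job_F:*/6}
Op 9: unregister job_A -> active={job_B:*/18, job_C:*/14, job_F:*/6}
Op 10: register job_D */12 -> active={job_B:*/18, job_C:*/14, job_D:*/12, job_F:*/6}
Op 11: register job_D */11 -> active={job_B:*/18, job_C:*/14, job_D:*/11, job_F:*/6}
Op 12: register job_G */9 -> active={job_B:*/18, job_C:*/14, job_D:*/11, job_F:*/6, job_G:*/9}
  job_B: interval 18, next fire after T=167 is 180
  job_C: interval 14, next fire after T=167 is 168
  job_D: interval 11, next fire after T=167 is 176
  job_F: interval 6, next fire after T=167 is 168
  job_G: interval 9, next fire after T=167 is 171
Earliest fire time = 168 (job job_C)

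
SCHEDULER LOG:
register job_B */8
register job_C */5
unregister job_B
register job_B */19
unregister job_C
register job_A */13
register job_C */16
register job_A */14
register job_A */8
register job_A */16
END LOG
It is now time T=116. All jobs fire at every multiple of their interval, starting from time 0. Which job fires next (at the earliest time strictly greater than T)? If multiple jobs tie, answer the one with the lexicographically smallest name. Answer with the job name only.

Answer: job_A

Derivation:
Op 1: register job_B */8 -> active={job_B:*/8}
Op 2: register job_C */5 -> active={job_B:*/8, job_C:*/5}
Op 3: unregister job_B -> active={job_C:*/5}
Op 4: register job_B */19 -> active={job_B:*/19, job_C:*/5}
Op 5: unregister job_C -> active={job_B:*/19}
Op 6: register job_A */13 -> active={job_A:*/13, job_B:*/19}
Op 7: register job_C */16 -> active={job_A:*/13, job_B:*/19, job_C:*/16}
Op 8: register job_A */14 -> active={job_A:*/14, job_B:*/19, job_C:*/16}
Op 9: register job_A */8 -> active={job_A:*/8, job_B:*/19, job_C:*/16}
Op 10: register job_A */16 -> active={job_A:*/16, job_B:*/19, job_C:*/16}
  job_A: interval 16, next fire after T=116 is 128
  job_B: interval 19, next fire after T=116 is 133
  job_C: interval 16, next fire after T=116 is 128
Earliest = 128, winner (lex tiebreak) = job_A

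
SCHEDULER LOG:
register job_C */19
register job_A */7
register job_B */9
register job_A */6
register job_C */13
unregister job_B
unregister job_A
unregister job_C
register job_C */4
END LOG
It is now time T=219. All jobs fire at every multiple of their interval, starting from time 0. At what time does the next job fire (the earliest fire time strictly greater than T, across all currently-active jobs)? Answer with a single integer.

Op 1: register job_C */19 -> active={job_C:*/19}
Op 2: register job_A */7 -> active={job_A:*/7, job_C:*/19}
Op 3: register job_B */9 -> active={job_A:*/7, job_B:*/9, job_C:*/19}
Op 4: register job_A */6 -> active={job_A:*/6, job_B:*/9, job_C:*/19}
Op 5: register job_C */13 -> active={job_A:*/6, job_B:*/9, job_C:*/13}
Op 6: unregister job_B -> active={job_A:*/6, job_C:*/13}
Op 7: unregister job_A -> active={job_C:*/13}
Op 8: unregister job_C -> active={}
Op 9: register job_C */4 -> active={job_C:*/4}
  job_C: interval 4, next fire after T=219 is 220
Earliest fire time = 220 (job job_C)

Answer: 220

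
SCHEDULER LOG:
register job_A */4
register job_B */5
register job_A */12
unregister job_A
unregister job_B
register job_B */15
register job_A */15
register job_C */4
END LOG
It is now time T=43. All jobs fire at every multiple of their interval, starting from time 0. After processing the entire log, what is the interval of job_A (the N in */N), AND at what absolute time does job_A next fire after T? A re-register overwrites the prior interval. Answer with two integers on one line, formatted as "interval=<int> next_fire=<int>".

Op 1: register job_A */4 -> active={job_A:*/4}
Op 2: register job_B */5 -> active={job_A:*/4, job_B:*/5}
Op 3: register job_A */12 -> active={job_A:*/12, job_B:*/5}
Op 4: unregister job_A -> active={job_B:*/5}
Op 5: unregister job_B -> active={}
Op 6: register job_B */15 -> active={job_B:*/15}
Op 7: register job_A */15 -> active={job_A:*/15, job_B:*/15}
Op 8: register job_C */4 -> active={job_A:*/15, job_B:*/15, job_C:*/4}
Final interval of job_A = 15
Next fire of job_A after T=43: (43//15+1)*15 = 45

Answer: interval=15 next_fire=45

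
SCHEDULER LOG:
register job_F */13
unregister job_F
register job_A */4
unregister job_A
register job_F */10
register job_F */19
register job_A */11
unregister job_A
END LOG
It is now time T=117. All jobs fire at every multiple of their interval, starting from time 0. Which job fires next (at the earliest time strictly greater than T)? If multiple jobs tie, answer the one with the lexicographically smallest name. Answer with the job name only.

Answer: job_F

Derivation:
Op 1: register job_F */13 -> active={job_F:*/13}
Op 2: unregister job_F -> active={}
Op 3: register job_A */4 -> active={job_A:*/4}
Op 4: unregister job_A -> active={}
Op 5: register job_F */10 -> active={job_F:*/10}
Op 6: register job_F */19 -> active={job_F:*/19}
Op 7: register job_A */11 -> active={job_A:*/11, job_F:*/19}
Op 8: unregister job_A -> active={job_F:*/19}
  job_F: interval 19, next fire after T=117 is 133
Earliest = 133, winner (lex tiebreak) = job_F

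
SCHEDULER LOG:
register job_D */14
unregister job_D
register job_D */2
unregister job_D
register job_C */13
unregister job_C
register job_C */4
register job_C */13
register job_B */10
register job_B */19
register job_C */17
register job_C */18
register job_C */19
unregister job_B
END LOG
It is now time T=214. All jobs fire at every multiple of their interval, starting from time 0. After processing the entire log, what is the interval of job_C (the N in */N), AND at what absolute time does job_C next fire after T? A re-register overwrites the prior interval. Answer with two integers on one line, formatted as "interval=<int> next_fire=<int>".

Answer: interval=19 next_fire=228

Derivation:
Op 1: register job_D */14 -> active={job_D:*/14}
Op 2: unregister job_D -> active={}
Op 3: register job_D */2 -> active={job_D:*/2}
Op 4: unregister job_D -> active={}
Op 5: register job_C */13 -> active={job_C:*/13}
Op 6: unregister job_C -> active={}
Op 7: register job_C */4 -> active={job_C:*/4}
Op 8: register job_C */13 -> active={job_C:*/13}
Op 9: register job_B */10 -> active={job_B:*/10, job_C:*/13}
Op 10: register job_B */19 -> active={job_B:*/19, job_C:*/13}
Op 11: register job_C */17 -> active={job_B:*/19, job_C:*/17}
Op 12: register job_C */18 -> active={job_B:*/19, job_C:*/18}
Op 13: register job_C */19 -> active={job_B:*/19, job_C:*/19}
Op 14: unregister job_B -> active={job_C:*/19}
Final interval of job_C = 19
Next fire of job_C after T=214: (214//19+1)*19 = 228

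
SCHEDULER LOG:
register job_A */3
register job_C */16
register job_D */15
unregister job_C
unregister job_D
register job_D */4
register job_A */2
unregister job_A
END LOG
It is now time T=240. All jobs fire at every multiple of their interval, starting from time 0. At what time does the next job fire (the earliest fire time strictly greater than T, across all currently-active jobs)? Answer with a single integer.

Answer: 244

Derivation:
Op 1: register job_A */3 -> active={job_A:*/3}
Op 2: register job_C */16 -> active={job_A:*/3, job_C:*/16}
Op 3: register job_D */15 -> active={job_A:*/3, job_C:*/16, job_D:*/15}
Op 4: unregister job_C -> active={job_A:*/3, job_D:*/15}
Op 5: unregister job_D -> active={job_A:*/3}
Op 6: register job_D */4 -> active={job_A:*/3, job_D:*/4}
Op 7: register job_A */2 -> active={job_A:*/2, job_D:*/4}
Op 8: unregister job_A -> active={job_D:*/4}
  job_D: interval 4, next fire after T=240 is 244
Earliest fire time = 244 (job job_D)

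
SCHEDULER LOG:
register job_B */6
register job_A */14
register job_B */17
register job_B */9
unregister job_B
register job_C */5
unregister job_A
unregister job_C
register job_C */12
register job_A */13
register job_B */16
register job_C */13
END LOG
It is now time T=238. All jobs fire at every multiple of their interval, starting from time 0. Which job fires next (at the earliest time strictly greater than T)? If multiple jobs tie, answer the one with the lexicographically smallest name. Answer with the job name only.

Op 1: register job_B */6 -> active={job_B:*/6}
Op 2: register job_A */14 -> active={job_A:*/14, job_B:*/6}
Op 3: register job_B */17 -> active={job_A:*/14, job_B:*/17}
Op 4: register job_B */9 -> active={job_A:*/14, job_B:*/9}
Op 5: unregister job_B -> active={job_A:*/14}
Op 6: register job_C */5 -> active={job_A:*/14, job_C:*/5}
Op 7: unregister job_A -> active={job_C:*/5}
Op 8: unregister job_C -> active={}
Op 9: register job_C */12 -> active={job_C:*/12}
Op 10: register job_A */13 -> active={job_A:*/13, job_C:*/12}
Op 11: register job_B */16 -> active={job_A:*/13, job_B:*/16, job_C:*/12}
Op 12: register job_C */13 -> active={job_A:*/13, job_B:*/16, job_C:*/13}
  job_A: interval 13, next fire after T=238 is 247
  job_B: interval 16, next fire after T=238 is 240
  job_C: interval 13, next fire after T=238 is 247
Earliest = 240, winner (lex tiebreak) = job_B

Answer: job_B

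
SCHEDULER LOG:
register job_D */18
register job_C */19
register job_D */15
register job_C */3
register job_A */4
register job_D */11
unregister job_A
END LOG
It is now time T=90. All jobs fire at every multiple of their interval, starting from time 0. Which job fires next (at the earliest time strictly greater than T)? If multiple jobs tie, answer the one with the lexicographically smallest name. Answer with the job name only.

Op 1: register job_D */18 -> active={job_D:*/18}
Op 2: register job_C */19 -> active={job_C:*/19, job_D:*/18}
Op 3: register job_D */15 -> active={job_C:*/19, job_D:*/15}
Op 4: register job_C */3 -> active={job_C:*/3, job_D:*/15}
Op 5: register job_A */4 -> active={job_A:*/4, job_C:*/3, job_D:*/15}
Op 6: register job_D */11 -> active={job_A:*/4, job_C:*/3, job_D:*/11}
Op 7: unregister job_A -> active={job_C:*/3, job_D:*/11}
  job_C: interval 3, next fire after T=90 is 93
  job_D: interval 11, next fire after T=90 is 99
Earliest = 93, winner (lex tiebreak) = job_C

Answer: job_C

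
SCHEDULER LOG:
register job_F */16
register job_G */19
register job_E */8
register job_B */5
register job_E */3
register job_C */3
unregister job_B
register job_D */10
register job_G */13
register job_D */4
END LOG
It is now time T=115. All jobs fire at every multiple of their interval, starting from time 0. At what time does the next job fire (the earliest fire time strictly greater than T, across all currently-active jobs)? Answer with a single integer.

Answer: 116

Derivation:
Op 1: register job_F */16 -> active={job_F:*/16}
Op 2: register job_G */19 -> active={job_F:*/16, job_G:*/19}
Op 3: register job_E */8 -> active={job_E:*/8, job_F:*/16, job_G:*/19}
Op 4: register job_B */5 -> active={job_B:*/5, job_E:*/8, job_F:*/16, job_G:*/19}
Op 5: register job_E */3 -> active={job_B:*/5, job_E:*/3, job_F:*/16, job_G:*/19}
Op 6: register job_C */3 -> active={job_B:*/5, job_C:*/3, job_E:*/3, job_F:*/16, job_G:*/19}
Op 7: unregister job_B -> active={job_C:*/3, job_E:*/3, job_F:*/16, job_G:*/19}
Op 8: register job_D */10 -> active={job_C:*/3, job_D:*/10, job_E:*/3, job_F:*/16, job_G:*/19}
Op 9: register job_G */13 -> active={job_C:*/3, job_D:*/10, job_E:*/3, job_F:*/16, job_G:*/13}
Op 10: register job_D */4 -> active={job_C:*/3, job_D:*/4, job_E:*/3, job_F:*/16, job_G:*/13}
  job_C: interval 3, next fire after T=115 is 117
  job_D: interval 4, next fire after T=115 is 116
  job_E: interval 3, next fire after T=115 is 117
  job_F: interval 16, next fire after T=115 is 128
  job_G: interval 13, next fire after T=115 is 117
Earliest fire time = 116 (job job_D)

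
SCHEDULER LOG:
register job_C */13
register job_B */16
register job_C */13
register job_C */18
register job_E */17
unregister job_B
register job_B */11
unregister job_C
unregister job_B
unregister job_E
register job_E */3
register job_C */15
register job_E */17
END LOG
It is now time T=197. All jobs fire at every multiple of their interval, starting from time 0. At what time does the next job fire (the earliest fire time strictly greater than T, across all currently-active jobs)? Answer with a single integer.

Answer: 204

Derivation:
Op 1: register job_C */13 -> active={job_C:*/13}
Op 2: register job_B */16 -> active={job_B:*/16, job_C:*/13}
Op 3: register job_C */13 -> active={job_B:*/16, job_C:*/13}
Op 4: register job_C */18 -> active={job_B:*/16, job_C:*/18}
Op 5: register job_E */17 -> active={job_B:*/16, job_C:*/18, job_E:*/17}
Op 6: unregister job_B -> active={job_C:*/18, job_E:*/17}
Op 7: register job_B */11 -> active={job_B:*/11, job_C:*/18, job_E:*/17}
Op 8: unregister job_C -> active={job_B:*/11, job_E:*/17}
Op 9: unregister job_B -> active={job_E:*/17}
Op 10: unregister job_E -> active={}
Op 11: register job_E */3 -> active={job_E:*/3}
Op 12: register job_C */15 -> active={job_C:*/15, job_E:*/3}
Op 13: register job_E */17 -> active={job_C:*/15, job_E:*/17}
  job_C: interval 15, next fire after T=197 is 210
  job_E: interval 17, next fire after T=197 is 204
Earliest fire time = 204 (job job_E)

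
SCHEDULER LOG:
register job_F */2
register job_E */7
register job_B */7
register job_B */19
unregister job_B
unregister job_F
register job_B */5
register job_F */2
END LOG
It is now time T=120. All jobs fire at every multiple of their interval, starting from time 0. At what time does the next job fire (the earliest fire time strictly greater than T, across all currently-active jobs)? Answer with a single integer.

Op 1: register job_F */2 -> active={job_F:*/2}
Op 2: register job_E */7 -> active={job_E:*/7, job_F:*/2}
Op 3: register job_B */7 -> active={job_B:*/7, job_E:*/7, job_F:*/2}
Op 4: register job_B */19 -> active={job_B:*/19, job_E:*/7, job_F:*/2}
Op 5: unregister job_B -> active={job_E:*/7, job_F:*/2}
Op 6: unregister job_F -> active={job_E:*/7}
Op 7: register job_B */5 -> active={job_B:*/5, job_E:*/7}
Op 8: register job_F */2 -> active={job_B:*/5, job_E:*/7, job_F:*/2}
  job_B: interval 5, next fire after T=120 is 125
  job_E: interval 7, next fire after T=120 is 126
  job_F: interval 2, next fire after T=120 is 122
Earliest fire time = 122 (job job_F)

Answer: 122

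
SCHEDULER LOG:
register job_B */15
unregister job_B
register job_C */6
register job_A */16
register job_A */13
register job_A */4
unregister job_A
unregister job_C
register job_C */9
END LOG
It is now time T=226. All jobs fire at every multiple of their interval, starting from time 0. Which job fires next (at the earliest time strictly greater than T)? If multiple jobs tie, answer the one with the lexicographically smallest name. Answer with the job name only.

Answer: job_C

Derivation:
Op 1: register job_B */15 -> active={job_B:*/15}
Op 2: unregister job_B -> active={}
Op 3: register job_C */6 -> active={job_C:*/6}
Op 4: register job_A */16 -> active={job_A:*/16, job_C:*/6}
Op 5: register job_A */13 -> active={job_A:*/13, job_C:*/6}
Op 6: register job_A */4 -> active={job_A:*/4, job_C:*/6}
Op 7: unregister job_A -> active={job_C:*/6}
Op 8: unregister job_C -> active={}
Op 9: register job_C */9 -> active={job_C:*/9}
  job_C: interval 9, next fire after T=226 is 234
Earliest = 234, winner (lex tiebreak) = job_C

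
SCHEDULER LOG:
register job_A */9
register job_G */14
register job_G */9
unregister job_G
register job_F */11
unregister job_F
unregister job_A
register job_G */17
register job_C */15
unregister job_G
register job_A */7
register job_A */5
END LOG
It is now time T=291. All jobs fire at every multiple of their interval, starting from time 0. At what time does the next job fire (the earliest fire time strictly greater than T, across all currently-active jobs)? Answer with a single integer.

Answer: 295

Derivation:
Op 1: register job_A */9 -> active={job_A:*/9}
Op 2: register job_G */14 -> active={job_A:*/9, job_G:*/14}
Op 3: register job_G */9 -> active={job_A:*/9, job_G:*/9}
Op 4: unregister job_G -> active={job_A:*/9}
Op 5: register job_F */11 -> active={job_A:*/9, job_F:*/11}
Op 6: unregister job_F -> active={job_A:*/9}
Op 7: unregister job_A -> active={}
Op 8: register job_G */17 -> active={job_G:*/17}
Op 9: register job_C */15 -> active={job_C:*/15, job_G:*/17}
Op 10: unregister job_G -> active={job_C:*/15}
Op 11: register job_A */7 -> active={job_A:*/7, job_C:*/15}
Op 12: register job_A */5 -> active={job_A:*/5, job_C:*/15}
  job_A: interval 5, next fire after T=291 is 295
  job_C: interval 15, next fire after T=291 is 300
Earliest fire time = 295 (job job_A)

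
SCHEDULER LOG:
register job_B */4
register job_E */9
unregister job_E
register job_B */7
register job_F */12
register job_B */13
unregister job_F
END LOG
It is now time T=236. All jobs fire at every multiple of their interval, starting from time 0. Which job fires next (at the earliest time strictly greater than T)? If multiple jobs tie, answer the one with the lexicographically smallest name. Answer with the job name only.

Answer: job_B

Derivation:
Op 1: register job_B */4 -> active={job_B:*/4}
Op 2: register job_E */9 -> active={job_B:*/4, job_E:*/9}
Op 3: unregister job_E -> active={job_B:*/4}
Op 4: register job_B */7 -> active={job_B:*/7}
Op 5: register job_F */12 -> active={job_B:*/7, job_F:*/12}
Op 6: register job_B */13 -> active={job_B:*/13, job_F:*/12}
Op 7: unregister job_F -> active={job_B:*/13}
  job_B: interval 13, next fire after T=236 is 247
Earliest = 247, winner (lex tiebreak) = job_B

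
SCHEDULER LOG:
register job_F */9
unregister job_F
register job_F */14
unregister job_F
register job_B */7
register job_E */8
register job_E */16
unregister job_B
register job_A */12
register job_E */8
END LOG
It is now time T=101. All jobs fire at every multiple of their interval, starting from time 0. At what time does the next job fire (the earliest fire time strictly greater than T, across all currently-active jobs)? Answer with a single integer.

Answer: 104

Derivation:
Op 1: register job_F */9 -> active={job_F:*/9}
Op 2: unregister job_F -> active={}
Op 3: register job_F */14 -> active={job_F:*/14}
Op 4: unregister job_F -> active={}
Op 5: register job_B */7 -> active={job_B:*/7}
Op 6: register job_E */8 -> active={job_B:*/7, job_E:*/8}
Op 7: register job_E */16 -> active={job_B:*/7, job_E:*/16}
Op 8: unregister job_B -> active={job_E:*/16}
Op 9: register job_A */12 -> active={job_A:*/12, job_E:*/16}
Op 10: register job_E */8 -> active={job_A:*/12, job_E:*/8}
  job_A: interval 12, next fire after T=101 is 108
  job_E: interval 8, next fire after T=101 is 104
Earliest fire time = 104 (job job_E)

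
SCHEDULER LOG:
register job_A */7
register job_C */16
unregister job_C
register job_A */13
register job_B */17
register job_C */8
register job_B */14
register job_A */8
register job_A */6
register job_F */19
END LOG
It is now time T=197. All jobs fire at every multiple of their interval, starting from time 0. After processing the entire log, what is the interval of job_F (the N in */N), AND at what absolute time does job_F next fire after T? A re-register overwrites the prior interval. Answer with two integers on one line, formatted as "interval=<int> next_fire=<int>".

Op 1: register job_A */7 -> active={job_A:*/7}
Op 2: register job_C */16 -> active={job_A:*/7, job_C:*/16}
Op 3: unregister job_C -> active={job_A:*/7}
Op 4: register job_A */13 -> active={job_A:*/13}
Op 5: register job_B */17 -> active={job_A:*/13, job_B:*/17}
Op 6: register job_C */8 -> active={job_A:*/13, job_B:*/17, job_C:*/8}
Op 7: register job_B */14 -> active={job_A:*/13, job_B:*/14, job_C:*/8}
Op 8: register job_A */8 -> active={job_A:*/8, job_B:*/14, job_C:*/8}
Op 9: register job_A */6 -> active={job_A:*/6, job_B:*/14, job_C:*/8}
Op 10: register job_F */19 -> active={job_A:*/6, job_B:*/14, job_C:*/8, job_F:*/19}
Final interval of job_F = 19
Next fire of job_F after T=197: (197//19+1)*19 = 209

Answer: interval=19 next_fire=209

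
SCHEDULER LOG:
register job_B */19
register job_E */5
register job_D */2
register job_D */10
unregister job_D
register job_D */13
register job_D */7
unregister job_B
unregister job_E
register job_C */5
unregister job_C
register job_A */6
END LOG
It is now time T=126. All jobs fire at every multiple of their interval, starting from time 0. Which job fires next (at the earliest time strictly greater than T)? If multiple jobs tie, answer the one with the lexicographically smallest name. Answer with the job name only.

Op 1: register job_B */19 -> active={job_B:*/19}
Op 2: register job_E */5 -> active={job_B:*/19, job_E:*/5}
Op 3: register job_D */2 -> active={job_B:*/19, job_D:*/2, job_E:*/5}
Op 4: register job_D */10 -> active={job_B:*/19, job_D:*/10, job_E:*/5}
Op 5: unregister job_D -> active={job_B:*/19, job_E:*/5}
Op 6: register job_D */13 -> active={job_B:*/19, job_D:*/13, job_E:*/5}
Op 7: register job_D */7 -> active={job_B:*/19, job_D:*/7, job_E:*/5}
Op 8: unregister job_B -> active={job_D:*/7, job_E:*/5}
Op 9: unregister job_E -> active={job_D:*/7}
Op 10: register job_C */5 -> active={job_C:*/5, job_D:*/7}
Op 11: unregister job_C -> active={job_D:*/7}
Op 12: register job_A */6 -> active={job_A:*/6, job_D:*/7}
  job_A: interval 6, next fire after T=126 is 132
  job_D: interval 7, next fire after T=126 is 133
Earliest = 132, winner (lex tiebreak) = job_A

Answer: job_A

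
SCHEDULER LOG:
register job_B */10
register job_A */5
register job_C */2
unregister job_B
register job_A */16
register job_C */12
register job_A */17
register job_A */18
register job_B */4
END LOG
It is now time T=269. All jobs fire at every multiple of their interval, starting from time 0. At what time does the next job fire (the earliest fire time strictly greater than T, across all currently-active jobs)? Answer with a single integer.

Op 1: register job_B */10 -> active={job_B:*/10}
Op 2: register job_A */5 -> active={job_A:*/5, job_B:*/10}
Op 3: register job_C */2 -> active={job_A:*/5, job_B:*/10, job_C:*/2}
Op 4: unregister job_B -> active={job_A:*/5, job_C:*/2}
Op 5: register job_A */16 -> active={job_A:*/16, job_C:*/2}
Op 6: register job_C */12 -> active={job_A:*/16, job_C:*/12}
Op 7: register job_A */17 -> active={job_A:*/17, job_C:*/12}
Op 8: register job_A */18 -> active={job_A:*/18, job_C:*/12}
Op 9: register job_B */4 -> active={job_A:*/18, job_B:*/4, job_C:*/12}
  job_A: interval 18, next fire after T=269 is 270
  job_B: interval 4, next fire after T=269 is 272
  job_C: interval 12, next fire after T=269 is 276
Earliest fire time = 270 (job job_A)

Answer: 270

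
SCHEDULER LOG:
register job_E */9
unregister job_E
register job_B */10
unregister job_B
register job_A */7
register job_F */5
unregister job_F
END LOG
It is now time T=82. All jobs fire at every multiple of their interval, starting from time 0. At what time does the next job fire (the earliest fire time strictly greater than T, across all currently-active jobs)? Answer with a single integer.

Op 1: register job_E */9 -> active={job_E:*/9}
Op 2: unregister job_E -> active={}
Op 3: register job_B */10 -> active={job_B:*/10}
Op 4: unregister job_B -> active={}
Op 5: register job_A */7 -> active={job_A:*/7}
Op 6: register job_F */5 -> active={job_A:*/7, job_F:*/5}
Op 7: unregister job_F -> active={job_A:*/7}
  job_A: interval 7, next fire after T=82 is 84
Earliest fire time = 84 (job job_A)

Answer: 84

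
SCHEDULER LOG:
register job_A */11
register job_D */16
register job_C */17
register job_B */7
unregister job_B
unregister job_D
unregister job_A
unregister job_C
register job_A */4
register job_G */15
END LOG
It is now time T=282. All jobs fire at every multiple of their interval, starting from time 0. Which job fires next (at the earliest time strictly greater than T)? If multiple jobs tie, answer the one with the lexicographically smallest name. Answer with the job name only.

Answer: job_A

Derivation:
Op 1: register job_A */11 -> active={job_A:*/11}
Op 2: register job_D */16 -> active={job_A:*/11, job_D:*/16}
Op 3: register job_C */17 -> active={job_A:*/11, job_C:*/17, job_D:*/16}
Op 4: register job_B */7 -> active={job_A:*/11, job_B:*/7, job_C:*/17, job_D:*/16}
Op 5: unregister job_B -> active={job_A:*/11, job_C:*/17, job_D:*/16}
Op 6: unregister job_D -> active={job_A:*/11, job_C:*/17}
Op 7: unregister job_A -> active={job_C:*/17}
Op 8: unregister job_C -> active={}
Op 9: register job_A */4 -> active={job_A:*/4}
Op 10: register job_G */15 -> active={job_A:*/4, job_G:*/15}
  job_A: interval 4, next fire after T=282 is 284
  job_G: interval 15, next fire after T=282 is 285
Earliest = 284, winner (lex tiebreak) = job_A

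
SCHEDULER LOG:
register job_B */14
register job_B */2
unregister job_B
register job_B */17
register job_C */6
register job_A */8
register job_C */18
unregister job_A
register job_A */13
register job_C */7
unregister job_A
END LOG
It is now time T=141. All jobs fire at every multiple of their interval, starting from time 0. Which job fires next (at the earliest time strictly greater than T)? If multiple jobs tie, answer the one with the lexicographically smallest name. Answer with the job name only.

Answer: job_C

Derivation:
Op 1: register job_B */14 -> active={job_B:*/14}
Op 2: register job_B */2 -> active={job_B:*/2}
Op 3: unregister job_B -> active={}
Op 4: register job_B */17 -> active={job_B:*/17}
Op 5: register job_C */6 -> active={job_B:*/17, job_C:*/6}
Op 6: register job_A */8 -> active={job_A:*/8, job_B:*/17, job_C:*/6}
Op 7: register job_C */18 -> active={job_A:*/8, job_B:*/17, job_C:*/18}
Op 8: unregister job_A -> active={job_B:*/17, job_C:*/18}
Op 9: register job_A */13 -> active={job_A:*/13, job_B:*/17, job_C:*/18}
Op 10: register job_C */7 -> active={job_A:*/13, job_B:*/17, job_C:*/7}
Op 11: unregister job_A -> active={job_B:*/17, job_C:*/7}
  job_B: interval 17, next fire after T=141 is 153
  job_C: interval 7, next fire after T=141 is 147
Earliest = 147, winner (lex tiebreak) = job_C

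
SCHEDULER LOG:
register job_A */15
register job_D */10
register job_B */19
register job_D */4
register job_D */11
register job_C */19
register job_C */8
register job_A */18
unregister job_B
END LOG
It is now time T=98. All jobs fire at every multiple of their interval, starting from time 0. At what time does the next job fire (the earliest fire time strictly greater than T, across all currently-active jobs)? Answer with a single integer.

Op 1: register job_A */15 -> active={job_A:*/15}
Op 2: register job_D */10 -> active={job_A:*/15, job_D:*/10}
Op 3: register job_B */19 -> active={job_A:*/15, job_B:*/19, job_D:*/10}
Op 4: register job_D */4 -> active={job_A:*/15, job_B:*/19, job_D:*/4}
Op 5: register job_D */11 -> active={job_A:*/15, job_B:*/19, job_D:*/11}
Op 6: register job_C */19 -> active={job_A:*/15, job_B:*/19, job_C:*/19, job_D:*/11}
Op 7: register job_C */8 -> active={job_A:*/15, job_B:*/19, job_C:*/8, job_D:*/11}
Op 8: register job_A */18 -> active={job_A:*/18, job_B:*/19, job_C:*/8, job_D:*/11}
Op 9: unregister job_B -> active={job_A:*/18, job_C:*/8, job_D:*/11}
  job_A: interval 18, next fire after T=98 is 108
  job_C: interval 8, next fire after T=98 is 104
  job_D: interval 11, next fire after T=98 is 99
Earliest fire time = 99 (job job_D)

Answer: 99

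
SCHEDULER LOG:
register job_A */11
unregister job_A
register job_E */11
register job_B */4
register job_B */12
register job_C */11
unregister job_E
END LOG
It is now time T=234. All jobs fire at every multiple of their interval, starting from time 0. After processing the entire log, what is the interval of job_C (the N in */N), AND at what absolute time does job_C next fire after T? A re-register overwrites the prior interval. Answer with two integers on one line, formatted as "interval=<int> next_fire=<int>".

Answer: interval=11 next_fire=242

Derivation:
Op 1: register job_A */11 -> active={job_A:*/11}
Op 2: unregister job_A -> active={}
Op 3: register job_E */11 -> active={job_E:*/11}
Op 4: register job_B */4 -> active={job_B:*/4, job_E:*/11}
Op 5: register job_B */12 -> active={job_B:*/12, job_E:*/11}
Op 6: register job_C */11 -> active={job_B:*/12, job_C:*/11, job_E:*/11}
Op 7: unregister job_E -> active={job_B:*/12, job_C:*/11}
Final interval of job_C = 11
Next fire of job_C after T=234: (234//11+1)*11 = 242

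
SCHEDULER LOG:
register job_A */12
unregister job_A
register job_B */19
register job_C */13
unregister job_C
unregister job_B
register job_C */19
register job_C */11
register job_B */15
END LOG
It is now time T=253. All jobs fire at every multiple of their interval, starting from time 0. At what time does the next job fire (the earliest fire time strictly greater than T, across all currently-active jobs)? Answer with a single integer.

Answer: 255

Derivation:
Op 1: register job_A */12 -> active={job_A:*/12}
Op 2: unregister job_A -> active={}
Op 3: register job_B */19 -> active={job_B:*/19}
Op 4: register job_C */13 -> active={job_B:*/19, job_C:*/13}
Op 5: unregister job_C -> active={job_B:*/19}
Op 6: unregister job_B -> active={}
Op 7: register job_C */19 -> active={job_C:*/19}
Op 8: register job_C */11 -> active={job_C:*/11}
Op 9: register job_B */15 -> active={job_B:*/15, job_C:*/11}
  job_B: interval 15, next fire after T=253 is 255
  job_C: interval 11, next fire after T=253 is 264
Earliest fire time = 255 (job job_B)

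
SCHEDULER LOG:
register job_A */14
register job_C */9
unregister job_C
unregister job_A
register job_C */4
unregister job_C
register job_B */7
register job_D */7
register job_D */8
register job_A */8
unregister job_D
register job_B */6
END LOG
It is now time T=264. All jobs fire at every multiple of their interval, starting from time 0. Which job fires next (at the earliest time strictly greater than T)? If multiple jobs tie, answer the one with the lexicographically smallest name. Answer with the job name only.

Answer: job_B

Derivation:
Op 1: register job_A */14 -> active={job_A:*/14}
Op 2: register job_C */9 -> active={job_A:*/14, job_C:*/9}
Op 3: unregister job_C -> active={job_A:*/14}
Op 4: unregister job_A -> active={}
Op 5: register job_C */4 -> active={job_C:*/4}
Op 6: unregister job_C -> active={}
Op 7: register job_B */7 -> active={job_B:*/7}
Op 8: register job_D */7 -> active={job_B:*/7, job_D:*/7}
Op 9: register job_D */8 -> active={job_B:*/7, job_D:*/8}
Op 10: register job_A */8 -> active={job_A:*/8, job_B:*/7, job_D:*/8}
Op 11: unregister job_D -> active={job_A:*/8, job_B:*/7}
Op 12: register job_B */6 -> active={job_A:*/8, job_B:*/6}
  job_A: interval 8, next fire after T=264 is 272
  job_B: interval 6, next fire after T=264 is 270
Earliest = 270, winner (lex tiebreak) = job_B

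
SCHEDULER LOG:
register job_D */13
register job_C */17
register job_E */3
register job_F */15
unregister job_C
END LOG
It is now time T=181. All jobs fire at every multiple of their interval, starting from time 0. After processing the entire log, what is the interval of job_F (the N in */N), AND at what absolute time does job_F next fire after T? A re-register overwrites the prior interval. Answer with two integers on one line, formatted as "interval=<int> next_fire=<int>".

Answer: interval=15 next_fire=195

Derivation:
Op 1: register job_D */13 -> active={job_D:*/13}
Op 2: register job_C */17 -> active={job_C:*/17, job_D:*/13}
Op 3: register job_E */3 -> active={job_C:*/17, job_D:*/13, job_E:*/3}
Op 4: register job_F */15 -> active={job_C:*/17, job_D:*/13, job_E:*/3, job_F:*/15}
Op 5: unregister job_C -> active={job_D:*/13, job_E:*/3, job_F:*/15}
Final interval of job_F = 15
Next fire of job_F after T=181: (181//15+1)*15 = 195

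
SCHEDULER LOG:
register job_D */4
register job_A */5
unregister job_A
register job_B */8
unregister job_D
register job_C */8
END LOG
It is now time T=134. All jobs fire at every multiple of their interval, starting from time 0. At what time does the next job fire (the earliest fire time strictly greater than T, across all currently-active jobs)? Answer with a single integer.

Answer: 136

Derivation:
Op 1: register job_D */4 -> active={job_D:*/4}
Op 2: register job_A */5 -> active={job_A:*/5, job_D:*/4}
Op 3: unregister job_A -> active={job_D:*/4}
Op 4: register job_B */8 -> active={job_B:*/8, job_D:*/4}
Op 5: unregister job_D -> active={job_B:*/8}
Op 6: register job_C */8 -> active={job_B:*/8, job_C:*/8}
  job_B: interval 8, next fire after T=134 is 136
  job_C: interval 8, next fire after T=134 is 136
Earliest fire time = 136 (job job_B)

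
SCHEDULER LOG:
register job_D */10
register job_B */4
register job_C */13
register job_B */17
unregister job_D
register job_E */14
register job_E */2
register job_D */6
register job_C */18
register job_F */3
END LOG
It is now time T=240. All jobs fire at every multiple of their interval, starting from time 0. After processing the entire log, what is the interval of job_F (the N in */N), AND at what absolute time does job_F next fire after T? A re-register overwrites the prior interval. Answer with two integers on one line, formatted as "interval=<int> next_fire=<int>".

Answer: interval=3 next_fire=243

Derivation:
Op 1: register job_D */10 -> active={job_D:*/10}
Op 2: register job_B */4 -> active={job_B:*/4, job_D:*/10}
Op 3: register job_C */13 -> active={job_B:*/4, job_C:*/13, job_D:*/10}
Op 4: register job_B */17 -> active={job_B:*/17, job_C:*/13, job_D:*/10}
Op 5: unregister job_D -> active={job_B:*/17, job_C:*/13}
Op 6: register job_E */14 -> active={job_B:*/17, job_C:*/13, job_E:*/14}
Op 7: register job_E */2 -> active={job_B:*/17, job_C:*/13, job_E:*/2}
Op 8: register job_D */6 -> active={job_B:*/17, job_C:*/13, job_D:*/6, job_E:*/2}
Op 9: register job_C */18 -> active={job_B:*/17, job_C:*/18, job_D:*/6, job_E:*/2}
Op 10: register job_F */3 -> active={job_B:*/17, job_C:*/18, job_D:*/6, job_E:*/2, job_F:*/3}
Final interval of job_F = 3
Next fire of job_F after T=240: (240//3+1)*3 = 243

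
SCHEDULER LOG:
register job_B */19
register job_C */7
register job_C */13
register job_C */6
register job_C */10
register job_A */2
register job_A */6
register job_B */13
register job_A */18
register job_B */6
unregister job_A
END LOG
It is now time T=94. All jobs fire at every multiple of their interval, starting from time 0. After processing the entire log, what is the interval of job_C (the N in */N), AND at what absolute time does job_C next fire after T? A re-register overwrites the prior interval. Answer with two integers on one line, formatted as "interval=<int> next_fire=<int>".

Answer: interval=10 next_fire=100

Derivation:
Op 1: register job_B */19 -> active={job_B:*/19}
Op 2: register job_C */7 -> active={job_B:*/19, job_C:*/7}
Op 3: register job_C */13 -> active={job_B:*/19, job_C:*/13}
Op 4: register job_C */6 -> active={job_B:*/19, job_C:*/6}
Op 5: register job_C */10 -> active={job_B:*/19, job_C:*/10}
Op 6: register job_A */2 -> active={job_A:*/2, job_B:*/19, job_C:*/10}
Op 7: register job_A */6 -> active={job_A:*/6, job_B:*/19, job_C:*/10}
Op 8: register job_B */13 -> active={job_A:*/6, job_B:*/13, job_C:*/10}
Op 9: register job_A */18 -> active={job_A:*/18, job_B:*/13, job_C:*/10}
Op 10: register job_B */6 -> active={job_A:*/18, job_B:*/6, job_C:*/10}
Op 11: unregister job_A -> active={job_B:*/6, job_C:*/10}
Final interval of job_C = 10
Next fire of job_C after T=94: (94//10+1)*10 = 100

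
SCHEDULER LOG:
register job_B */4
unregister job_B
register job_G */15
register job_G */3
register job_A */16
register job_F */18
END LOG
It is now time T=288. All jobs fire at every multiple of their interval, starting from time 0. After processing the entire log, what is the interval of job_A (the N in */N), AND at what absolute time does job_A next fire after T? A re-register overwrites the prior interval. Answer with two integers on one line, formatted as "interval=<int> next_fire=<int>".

Answer: interval=16 next_fire=304

Derivation:
Op 1: register job_B */4 -> active={job_B:*/4}
Op 2: unregister job_B -> active={}
Op 3: register job_G */15 -> active={job_G:*/15}
Op 4: register job_G */3 -> active={job_G:*/3}
Op 5: register job_A */16 -> active={job_A:*/16, job_G:*/3}
Op 6: register job_F */18 -> active={job_A:*/16, job_F:*/18, job_G:*/3}
Final interval of job_A = 16
Next fire of job_A after T=288: (288//16+1)*16 = 304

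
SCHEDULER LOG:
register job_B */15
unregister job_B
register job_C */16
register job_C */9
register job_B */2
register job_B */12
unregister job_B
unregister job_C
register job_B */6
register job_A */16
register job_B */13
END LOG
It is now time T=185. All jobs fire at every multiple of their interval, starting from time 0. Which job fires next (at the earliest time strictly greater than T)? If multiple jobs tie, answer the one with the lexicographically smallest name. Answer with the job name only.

Answer: job_A

Derivation:
Op 1: register job_B */15 -> active={job_B:*/15}
Op 2: unregister job_B -> active={}
Op 3: register job_C */16 -> active={job_C:*/16}
Op 4: register job_C */9 -> active={job_C:*/9}
Op 5: register job_B */2 -> active={job_B:*/2, job_C:*/9}
Op 6: register job_B */12 -> active={job_B:*/12, job_C:*/9}
Op 7: unregister job_B -> active={job_C:*/9}
Op 8: unregister job_C -> active={}
Op 9: register job_B */6 -> active={job_B:*/6}
Op 10: register job_A */16 -> active={job_A:*/16, job_B:*/6}
Op 11: register job_B */13 -> active={job_A:*/16, job_B:*/13}
  job_A: interval 16, next fire after T=185 is 192
  job_B: interval 13, next fire after T=185 is 195
Earliest = 192, winner (lex tiebreak) = job_A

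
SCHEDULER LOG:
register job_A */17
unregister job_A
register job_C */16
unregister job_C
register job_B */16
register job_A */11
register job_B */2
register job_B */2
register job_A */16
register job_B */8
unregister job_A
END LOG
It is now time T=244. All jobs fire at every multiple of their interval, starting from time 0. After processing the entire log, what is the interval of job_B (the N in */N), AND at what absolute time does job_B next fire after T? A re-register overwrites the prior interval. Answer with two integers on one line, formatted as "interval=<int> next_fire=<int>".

Op 1: register job_A */17 -> active={job_A:*/17}
Op 2: unregister job_A -> active={}
Op 3: register job_C */16 -> active={job_C:*/16}
Op 4: unregister job_C -> active={}
Op 5: register job_B */16 -> active={job_B:*/16}
Op 6: register job_A */11 -> active={job_A:*/11, job_B:*/16}
Op 7: register job_B */2 -> active={job_A:*/11, job_B:*/2}
Op 8: register job_B */2 -> active={job_A:*/11, job_B:*/2}
Op 9: register job_A */16 -> active={job_A:*/16, job_B:*/2}
Op 10: register job_B */8 -> active={job_A:*/16, job_B:*/8}
Op 11: unregister job_A -> active={job_B:*/8}
Final interval of job_B = 8
Next fire of job_B after T=244: (244//8+1)*8 = 248

Answer: interval=8 next_fire=248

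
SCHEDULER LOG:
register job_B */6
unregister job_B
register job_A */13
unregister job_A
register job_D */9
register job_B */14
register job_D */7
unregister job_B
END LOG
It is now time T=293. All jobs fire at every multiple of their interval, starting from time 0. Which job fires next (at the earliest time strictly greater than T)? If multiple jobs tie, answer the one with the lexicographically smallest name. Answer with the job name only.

Op 1: register job_B */6 -> active={job_B:*/6}
Op 2: unregister job_B -> active={}
Op 3: register job_A */13 -> active={job_A:*/13}
Op 4: unregister job_A -> active={}
Op 5: register job_D */9 -> active={job_D:*/9}
Op 6: register job_B */14 -> active={job_B:*/14, job_D:*/9}
Op 7: register job_D */7 -> active={job_B:*/14, job_D:*/7}
Op 8: unregister job_B -> active={job_D:*/7}
  job_D: interval 7, next fire after T=293 is 294
Earliest = 294, winner (lex tiebreak) = job_D

Answer: job_D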